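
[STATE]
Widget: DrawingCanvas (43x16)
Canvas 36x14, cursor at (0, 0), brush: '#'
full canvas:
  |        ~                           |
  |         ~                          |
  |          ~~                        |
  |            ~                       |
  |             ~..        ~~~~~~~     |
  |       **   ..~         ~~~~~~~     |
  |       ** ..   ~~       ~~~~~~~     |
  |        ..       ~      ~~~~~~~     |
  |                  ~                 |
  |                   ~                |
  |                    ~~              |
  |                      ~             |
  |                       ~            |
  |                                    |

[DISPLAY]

+       ~                                  
         ~                                 
          ~~                               
            ~                              
             ~..        ~~~~~~~            
       **   ..~         ~~~~~~~            
       ** ..   ~~       ~~~~~~~            
        ..       ~      ~~~~~~~            
                  ~                        
                   ~                       
                    ~~                     
                      ~                    
                       ~                   
                                           
                                           
                                           


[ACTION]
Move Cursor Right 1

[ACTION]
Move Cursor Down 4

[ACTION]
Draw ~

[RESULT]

        ~                                  
         ~                                 
          ~~                               
            ~                              
 ~           ~..        ~~~~~~~            
       **   ..~         ~~~~~~~            
       ** ..   ~~       ~~~~~~~            
        ..       ~      ~~~~~~~            
                  ~                        
                   ~                       
                    ~~                     
                      ~                    
                       ~                   
                                           
                                           
                                           


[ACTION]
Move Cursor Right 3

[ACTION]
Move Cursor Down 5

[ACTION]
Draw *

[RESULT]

        ~                                  
         ~                                 
          ~~                               
            ~                              
 ~           ~..        ~~~~~~~            
       **   ..~         ~~~~~~~            
       ** ..   ~~       ~~~~~~~            
        ..       ~      ~~~~~~~            
                  ~                        
    *              ~                       
                    ~~                     
                      ~                    
                       ~                   
                                           
                                           
                                           


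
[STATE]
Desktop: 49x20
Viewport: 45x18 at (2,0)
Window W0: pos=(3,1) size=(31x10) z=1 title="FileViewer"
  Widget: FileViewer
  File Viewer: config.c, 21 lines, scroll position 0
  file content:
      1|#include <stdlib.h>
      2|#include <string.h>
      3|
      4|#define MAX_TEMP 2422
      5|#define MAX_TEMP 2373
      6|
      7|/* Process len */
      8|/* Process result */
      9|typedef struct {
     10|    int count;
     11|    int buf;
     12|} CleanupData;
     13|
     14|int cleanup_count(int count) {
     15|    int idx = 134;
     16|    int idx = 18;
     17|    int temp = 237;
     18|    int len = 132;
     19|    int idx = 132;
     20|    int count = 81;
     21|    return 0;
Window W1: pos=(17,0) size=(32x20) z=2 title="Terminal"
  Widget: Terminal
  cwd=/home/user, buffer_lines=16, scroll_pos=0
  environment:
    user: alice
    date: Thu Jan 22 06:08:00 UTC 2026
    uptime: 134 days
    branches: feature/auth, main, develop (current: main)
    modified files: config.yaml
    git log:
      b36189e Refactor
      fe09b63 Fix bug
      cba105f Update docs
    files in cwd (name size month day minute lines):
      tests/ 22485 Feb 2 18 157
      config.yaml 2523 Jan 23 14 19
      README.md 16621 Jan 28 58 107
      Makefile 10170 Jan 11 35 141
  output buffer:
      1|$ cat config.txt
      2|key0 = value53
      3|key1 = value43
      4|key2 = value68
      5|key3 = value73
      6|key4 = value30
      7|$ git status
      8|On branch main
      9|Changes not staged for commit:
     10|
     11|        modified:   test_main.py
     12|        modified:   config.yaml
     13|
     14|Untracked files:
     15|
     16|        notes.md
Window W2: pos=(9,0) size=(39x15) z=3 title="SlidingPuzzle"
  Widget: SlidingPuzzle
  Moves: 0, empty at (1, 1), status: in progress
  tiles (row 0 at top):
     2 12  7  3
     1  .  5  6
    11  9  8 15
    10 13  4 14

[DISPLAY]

       ┏━━━━━━━━━━━━━━━━━━━━━━━━━━━━━━━━━━━━━
 ┏━━━━━┃ SlidingPuzzle                       
 ┃ File┠─────────────────────────────────────
 ┠─────┃┌────┬────┬────┬────┐                
 ┃#incl┃│  2 │ 12 │  7 │  3 │                
 ┃#incl┃├────┼────┼────┼────┤                
 ┃     ┃│  1 │    │  5 │  6 │                
 ┃#defi┃├────┼────┼────┼────┤                
 ┃#defi┃│ 11 │  9 │  8 │ 15 │                
 ┃     ┃├────┼────┼────┼────┤                
 ┗━━━━━┃│ 10 │ 13 │  4 │ 14 │                
       ┃└────┴────┴────┴────┘                
       ┃Moves: 0                             
       ┃                                     
       ┗━━━━━━━━━━━━━━━━━━━━━━━━━━━━━━━━━━━━━
               ┃                             
               ┃Untracked files:             
               ┃                             


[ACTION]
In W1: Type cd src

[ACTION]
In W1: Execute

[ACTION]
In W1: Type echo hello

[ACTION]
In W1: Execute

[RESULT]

       ┏━━━━━━━━━━━━━━━━━━━━━━━━━━━━━━━━━━━━━
 ┏━━━━━┃ SlidingPuzzle                       
 ┃ File┠─────────────────────────────────────
 ┠─────┃┌────┬────┬────┬────┐                
 ┃#incl┃│  2 │ 12 │  7 │  3 │                
 ┃#incl┃├────┼────┼────┼────┤                
 ┃     ┃│  1 │    │  5 │  6 │                
 ┃#defi┃├────┼────┼────┼────┤                
 ┃#defi┃│ 11 │  9 │  8 │ 15 │                
 ┃     ┃├────┼────┼────┼────┤                
 ┗━━━━━┃│ 10 │ 13 │  4 │ 14 │                
       ┃└────┴────┴────┴────┘                
       ┃Moves: 0                             
       ┃                                     
       ┗━━━━━━━━━━━━━━━━━━━━━━━━━━━━━━━━━━━━━
               ┃                             
               ┃$ echo hello                 
               ┃hello                        


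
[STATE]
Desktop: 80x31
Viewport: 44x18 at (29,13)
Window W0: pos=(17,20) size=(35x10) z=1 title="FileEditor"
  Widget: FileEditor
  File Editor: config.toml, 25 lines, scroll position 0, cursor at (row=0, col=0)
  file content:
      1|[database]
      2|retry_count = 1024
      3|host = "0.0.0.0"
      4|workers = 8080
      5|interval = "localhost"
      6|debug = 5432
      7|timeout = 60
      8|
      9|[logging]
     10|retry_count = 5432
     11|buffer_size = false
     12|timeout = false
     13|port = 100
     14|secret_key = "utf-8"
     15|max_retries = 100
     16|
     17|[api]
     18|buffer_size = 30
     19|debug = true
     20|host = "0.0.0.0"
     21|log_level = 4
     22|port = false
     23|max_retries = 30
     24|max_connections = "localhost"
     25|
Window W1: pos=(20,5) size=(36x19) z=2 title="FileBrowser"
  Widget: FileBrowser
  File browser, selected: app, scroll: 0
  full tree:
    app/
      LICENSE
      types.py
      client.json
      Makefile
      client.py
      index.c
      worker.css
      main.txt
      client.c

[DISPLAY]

nt.py                     ┃                 
x.c                       ┃                 
er.css                    ┃                 
.txt                      ┃                 
nt.c                      ┃                 
                          ┃                 
                          ┃                 
                          ┃                 
                          ┃                 
                          ┃                 
━━━━━━━━━━━━━━━━━━━━━━━━━━┛                 
 = 1024              █┃                     
.0.0"                ░┃                     
080                  ░┃                     
"localhost"          ░┃                     
2                    ▼┃                     
━━━━━━━━━━━━━━━━━━━━━━┛                     
                                            


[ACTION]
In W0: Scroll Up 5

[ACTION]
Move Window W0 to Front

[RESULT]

nt.py                     ┃                 
x.c                       ┃                 
er.css                    ┃                 
.txt                      ┃                 
nt.c                      ┃                 
                          ┃                 
                          ┃                 
━━━━━━━━━━━━━━━━━━━━━━┓   ┃                 
                      ┃   ┃                 
──────────────────────┨   ┃                 
                     ▲┃━━━┛                 
 = 1024              █┃                     
.0.0"                ░┃                     
080                  ░┃                     
"localhost"          ░┃                     
2                    ▼┃                     
━━━━━━━━━━━━━━━━━━━━━━┛                     
                                            


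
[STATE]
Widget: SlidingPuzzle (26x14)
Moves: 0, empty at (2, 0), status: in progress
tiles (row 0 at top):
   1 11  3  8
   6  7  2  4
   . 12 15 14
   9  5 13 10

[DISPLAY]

┌────┬────┬────┬────┐     
│  1 │ 11 │  3 │  8 │     
├────┼────┼────┼────┤     
│  6 │  7 │  2 │  4 │     
├────┼────┼────┼────┤     
│    │ 12 │ 15 │ 14 │     
├────┼────┼────┼────┤     
│  9 │  5 │ 13 │ 10 │     
└────┴────┴────┴────┘     
Moves: 0                  
                          
                          
                          
                          


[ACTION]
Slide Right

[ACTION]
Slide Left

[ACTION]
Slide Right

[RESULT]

┌────┬────┬────┬────┐     
│  1 │ 11 │  3 │  8 │     
├────┼────┼────┼────┤     
│  6 │  7 │  2 │  4 │     
├────┼────┼────┼────┤     
│    │ 12 │ 15 │ 14 │     
├────┼────┼────┼────┤     
│  9 │  5 │ 13 │ 10 │     
└────┴────┴────┴────┘     
Moves: 2                  
                          
                          
                          
                          


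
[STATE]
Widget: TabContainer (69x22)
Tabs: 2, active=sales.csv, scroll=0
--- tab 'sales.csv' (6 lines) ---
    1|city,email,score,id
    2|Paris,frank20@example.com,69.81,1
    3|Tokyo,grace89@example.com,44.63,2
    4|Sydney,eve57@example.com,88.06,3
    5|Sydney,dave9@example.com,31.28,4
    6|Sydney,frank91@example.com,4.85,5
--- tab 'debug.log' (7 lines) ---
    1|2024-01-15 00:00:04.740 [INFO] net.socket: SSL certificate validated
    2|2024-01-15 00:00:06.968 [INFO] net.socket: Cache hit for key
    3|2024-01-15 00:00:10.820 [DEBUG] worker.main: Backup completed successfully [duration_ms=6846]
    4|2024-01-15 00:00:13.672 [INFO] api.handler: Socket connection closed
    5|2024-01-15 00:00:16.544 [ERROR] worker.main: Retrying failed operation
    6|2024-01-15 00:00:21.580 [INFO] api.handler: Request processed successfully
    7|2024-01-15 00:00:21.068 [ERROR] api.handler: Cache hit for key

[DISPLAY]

[sales.csv]│ debug.log                                               
─────────────────────────────────────────────────────────────────────
city,email,score,id                                                  
Paris,frank20@example.com,69.81,1                                    
Tokyo,grace89@example.com,44.63,2                                    
Sydney,eve57@example.com,88.06,3                                     
Sydney,dave9@example.com,31.28,4                                     
Sydney,frank91@example.com,4.85,5                                    
                                                                     
                                                                     
                                                                     
                                                                     
                                                                     
                                                                     
                                                                     
                                                                     
                                                                     
                                                                     
                                                                     
                                                                     
                                                                     
                                                                     


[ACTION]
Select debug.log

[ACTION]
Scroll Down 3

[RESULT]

 sales.csv │[debug.log]                                              
─────────────────────────────────────────────────────────────────────
2024-01-15 00:00:13.672 [INFO] api.handler: Socket connection closed 
2024-01-15 00:00:16.544 [ERROR] worker.main: Retrying failed operatio
2024-01-15 00:00:21.580 [INFO] api.handler: Request processed success
2024-01-15 00:00:21.068 [ERROR] api.handler: Cache hit for key       
                                                                     
                                                                     
                                                                     
                                                                     
                                                                     
                                                                     
                                                                     
                                                                     
                                                                     
                                                                     
                                                                     
                                                                     
                                                                     
                                                                     
                                                                     
                                                                     


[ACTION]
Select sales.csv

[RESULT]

[sales.csv]│ debug.log                                               
─────────────────────────────────────────────────────────────────────
city,email,score,id                                                  
Paris,frank20@example.com,69.81,1                                    
Tokyo,grace89@example.com,44.63,2                                    
Sydney,eve57@example.com,88.06,3                                     
Sydney,dave9@example.com,31.28,4                                     
Sydney,frank91@example.com,4.85,5                                    
                                                                     
                                                                     
                                                                     
                                                                     
                                                                     
                                                                     
                                                                     
                                                                     
                                                                     
                                                                     
                                                                     
                                                                     
                                                                     
                                                                     


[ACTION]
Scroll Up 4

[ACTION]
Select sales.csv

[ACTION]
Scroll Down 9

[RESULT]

[sales.csv]│ debug.log                                               
─────────────────────────────────────────────────────────────────────
Sydney,frank91@example.com,4.85,5                                    
                                                                     
                                                                     
                                                                     
                                                                     
                                                                     
                                                                     
                                                                     
                                                                     
                                                                     
                                                                     
                                                                     
                                                                     
                                                                     
                                                                     
                                                                     
                                                                     
                                                                     
                                                                     
                                                                     


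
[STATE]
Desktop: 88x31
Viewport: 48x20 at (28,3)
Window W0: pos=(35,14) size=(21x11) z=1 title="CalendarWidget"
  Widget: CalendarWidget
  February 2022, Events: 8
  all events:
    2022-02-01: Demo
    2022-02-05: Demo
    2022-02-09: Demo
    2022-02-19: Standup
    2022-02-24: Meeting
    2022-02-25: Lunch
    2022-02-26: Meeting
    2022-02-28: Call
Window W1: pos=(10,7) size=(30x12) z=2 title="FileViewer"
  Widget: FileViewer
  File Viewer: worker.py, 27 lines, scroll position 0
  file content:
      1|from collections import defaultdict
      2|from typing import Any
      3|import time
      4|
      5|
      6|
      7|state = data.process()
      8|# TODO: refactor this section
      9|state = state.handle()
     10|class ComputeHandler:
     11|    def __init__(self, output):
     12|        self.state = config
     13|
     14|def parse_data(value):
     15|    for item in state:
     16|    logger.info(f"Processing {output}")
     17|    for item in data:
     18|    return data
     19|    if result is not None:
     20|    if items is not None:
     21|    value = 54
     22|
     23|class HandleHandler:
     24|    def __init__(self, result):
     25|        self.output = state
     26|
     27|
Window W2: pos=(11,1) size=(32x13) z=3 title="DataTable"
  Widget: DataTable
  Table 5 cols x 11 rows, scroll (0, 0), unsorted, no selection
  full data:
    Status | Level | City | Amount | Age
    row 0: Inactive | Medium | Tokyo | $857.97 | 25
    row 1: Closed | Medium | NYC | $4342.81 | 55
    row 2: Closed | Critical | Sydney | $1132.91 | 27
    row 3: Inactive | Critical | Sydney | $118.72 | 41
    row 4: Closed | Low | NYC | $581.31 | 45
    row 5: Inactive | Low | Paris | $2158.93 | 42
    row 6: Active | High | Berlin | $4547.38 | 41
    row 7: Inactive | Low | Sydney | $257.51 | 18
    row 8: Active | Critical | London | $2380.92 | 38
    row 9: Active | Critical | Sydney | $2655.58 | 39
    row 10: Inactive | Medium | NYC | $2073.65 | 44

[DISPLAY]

──────────────┨                                 
 │City  │Amoun┃                                 
─┼──────┼─────┃                                 
 │Tokyo │$857.┃                                 
 │NYC   │$4342┃                                 
l│Sydney│$1132┃                                 
l│Sydney│$118.┃                                 
 │NYC   │$581.┃                                 
 │Paris │$2158┃                                 
 │Berlin│$4547┃                                 
━━━━━━━━━━━━━━┛                                 
          ░┃━━━━━━━━━━━━━━━┓                    
          ░┃endarWidget    ┃                    
ess()     ░┃───────────────┨                    
this secti▼┃ebruary 2022   ┃                    
━━━━━━━━━━━┛u We Th Fr Sa S┃                    
       ┃    1*  2  3  4  5*┃                    
       ┃ 7  8  9* 10 11 12 ┃                    
       ┃14 15 16 17 18 19* ┃                    
       ┃21 22 23 24* 25* 26┃                    


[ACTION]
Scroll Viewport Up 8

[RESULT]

                                                
━━━━━━━━━━━━━━┓                                 
              ┃                                 
──────────────┨                                 
 │City  │Amoun┃                                 
─┼──────┼─────┃                                 
 │Tokyo │$857.┃                                 
 │NYC   │$4342┃                                 
l│Sydney│$1132┃                                 
l│Sydney│$118.┃                                 
 │NYC   │$581.┃                                 
 │Paris │$2158┃                                 
 │Berlin│$4547┃                                 
━━━━━━━━━━━━━━┛                                 
          ░┃━━━━━━━━━━━━━━━┓                    
          ░┃endarWidget    ┃                    
ess()     ░┃───────────────┨                    
this secti▼┃ebruary 2022   ┃                    
━━━━━━━━━━━┛u We Th Fr Sa S┃                    
       ┃    1*  2  3  4  5*┃                    


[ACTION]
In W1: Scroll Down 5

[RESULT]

                                                
━━━━━━━━━━━━━━┓                                 
              ┃                                 
──────────────┨                                 
 │City  │Amoun┃                                 
─┼──────┼─────┃                                 
 │Tokyo │$857.┃                                 
 │NYC   │$4342┃                                 
l│Sydney│$1132┃                                 
l│Sydney│$118.┃                                 
 │NYC   │$581.┃                                 
 │Paris │$2158┃                                 
 │Berlin│$4547┃                                 
━━━━━━━━━━━━━━┛                                 
ler:      ░┃━━━━━━━━━━━━━━━┓                    
self, outp░┃endarWidget    ┃                    
e = config░┃───────────────┨                    
          ▼┃ebruary 2022   ┃                    
━━━━━━━━━━━┛u We Th Fr Sa S┃                    
       ┃    1*  2  3  4  5*┃                    


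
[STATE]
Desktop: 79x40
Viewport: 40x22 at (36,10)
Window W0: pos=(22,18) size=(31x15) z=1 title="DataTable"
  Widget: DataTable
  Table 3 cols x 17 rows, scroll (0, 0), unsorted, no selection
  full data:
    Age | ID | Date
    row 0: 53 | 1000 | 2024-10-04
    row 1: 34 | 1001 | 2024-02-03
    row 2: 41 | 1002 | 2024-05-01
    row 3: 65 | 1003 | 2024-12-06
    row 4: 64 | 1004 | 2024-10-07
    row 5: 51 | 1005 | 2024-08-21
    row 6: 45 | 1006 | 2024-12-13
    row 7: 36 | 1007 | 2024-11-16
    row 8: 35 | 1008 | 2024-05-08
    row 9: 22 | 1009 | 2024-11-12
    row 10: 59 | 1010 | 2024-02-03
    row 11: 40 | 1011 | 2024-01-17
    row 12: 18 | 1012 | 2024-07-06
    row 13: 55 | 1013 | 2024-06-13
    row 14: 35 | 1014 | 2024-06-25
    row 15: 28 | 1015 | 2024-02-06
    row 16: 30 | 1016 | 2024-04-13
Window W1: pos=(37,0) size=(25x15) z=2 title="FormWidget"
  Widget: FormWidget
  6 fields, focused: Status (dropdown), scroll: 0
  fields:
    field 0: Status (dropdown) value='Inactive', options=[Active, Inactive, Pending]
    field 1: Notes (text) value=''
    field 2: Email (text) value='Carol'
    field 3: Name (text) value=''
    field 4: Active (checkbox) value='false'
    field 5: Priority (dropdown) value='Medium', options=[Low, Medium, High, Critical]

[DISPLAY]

 ┃                       ┃              
 ┃                       ┃              
 ┃                       ┃              
 ┃                       ┃              
 ┗━━━━━━━━━━━━━━━━━━━━━━━┛              
                                        
                                        
                                        
━━━━━━━━━━━━━━━━┓                       
                ┃                       
────────────────┨                       
                ┃                       
──────          ┃                       
-10-04          ┃                       
-02-03          ┃                       
-05-01          ┃                       
-12-06          ┃                       
-10-07          ┃                       
-08-21          ┃                       
-12-13          ┃                       
-11-16          ┃                       
-05-08          ┃                       


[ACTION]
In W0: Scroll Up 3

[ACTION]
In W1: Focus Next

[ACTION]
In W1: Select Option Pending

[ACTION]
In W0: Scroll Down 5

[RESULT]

 ┃                       ┃              
 ┃                       ┃              
 ┃                       ┃              
 ┃                       ┃              
 ┗━━━━━━━━━━━━━━━━━━━━━━━┛              
                                        
                                        
                                        
━━━━━━━━━━━━━━━━┓                       
                ┃                       
────────────────┨                       
                ┃                       
──────          ┃                       
-08-21          ┃                       
-12-13          ┃                       
-11-16          ┃                       
-05-08          ┃                       
-11-12          ┃                       
-02-03          ┃                       
-01-17          ┃                       
-07-06          ┃                       
-06-13          ┃                       


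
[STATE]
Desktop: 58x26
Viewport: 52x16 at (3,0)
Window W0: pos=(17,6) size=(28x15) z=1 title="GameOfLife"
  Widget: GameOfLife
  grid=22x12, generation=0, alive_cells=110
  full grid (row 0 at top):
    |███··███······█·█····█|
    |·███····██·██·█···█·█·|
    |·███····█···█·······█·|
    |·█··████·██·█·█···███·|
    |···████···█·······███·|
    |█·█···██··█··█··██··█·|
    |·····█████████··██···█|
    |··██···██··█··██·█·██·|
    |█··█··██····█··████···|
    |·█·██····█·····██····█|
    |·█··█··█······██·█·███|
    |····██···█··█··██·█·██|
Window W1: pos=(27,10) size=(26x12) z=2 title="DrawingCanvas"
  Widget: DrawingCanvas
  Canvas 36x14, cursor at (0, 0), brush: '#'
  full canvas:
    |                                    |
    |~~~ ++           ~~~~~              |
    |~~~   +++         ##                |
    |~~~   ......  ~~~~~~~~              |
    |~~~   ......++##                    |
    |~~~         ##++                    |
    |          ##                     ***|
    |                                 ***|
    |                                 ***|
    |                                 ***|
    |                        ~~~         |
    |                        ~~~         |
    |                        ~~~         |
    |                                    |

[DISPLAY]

                                                    
                                                    
                                                    
                                                    
                                                    
                                                    
              ┏━━━━━━━━━━━━━━━━━━━━━━━━━━┓          
              ┃ GameOfLife               ┃          
              ┠──────────────────────────┨          
              ┃Gen: 0                    ┃          
              ┃·███····█┏━━━━━━━━━━━━━━━━━━━━━━━━┓  
              ┃·███····█┃ DrawingCanvas          ┃  
              ┃·█··████·┠────────────────────────┨  
              ┃···████··┃+                       ┃  
              ┃█·█···██·┃~~~ ++           ~~~~~  ┃  
              ┃·····████┃~~~   +++         ##    ┃  


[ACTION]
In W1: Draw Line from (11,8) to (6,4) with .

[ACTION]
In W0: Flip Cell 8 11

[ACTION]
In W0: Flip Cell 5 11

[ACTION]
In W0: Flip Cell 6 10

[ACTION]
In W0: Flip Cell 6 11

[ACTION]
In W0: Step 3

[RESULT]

                                                    
                                                    
                                                    
                                                    
                                                    
                                                    
              ┏━━━━━━━━━━━━━━━━━━━━━━━━━━┓          
              ┃ GameOfLife               ┃          
              ┠──────────────────────────┨          
              ┃Gen: 3                    ┃          
              ┃····█···█┏━━━━━━━━━━━━━━━━━━━━━━━━┓  
              ┃·····██··┃ DrawingCanvas          ┃  
              ┃███··█···┠────────────────────────┨  
              ┃███···█··┃+                       ┃  
              ┃··█······┃~~~ ++           ~~~~~  ┃  
              ┃·········┃~~~   +++         ##    ┃  


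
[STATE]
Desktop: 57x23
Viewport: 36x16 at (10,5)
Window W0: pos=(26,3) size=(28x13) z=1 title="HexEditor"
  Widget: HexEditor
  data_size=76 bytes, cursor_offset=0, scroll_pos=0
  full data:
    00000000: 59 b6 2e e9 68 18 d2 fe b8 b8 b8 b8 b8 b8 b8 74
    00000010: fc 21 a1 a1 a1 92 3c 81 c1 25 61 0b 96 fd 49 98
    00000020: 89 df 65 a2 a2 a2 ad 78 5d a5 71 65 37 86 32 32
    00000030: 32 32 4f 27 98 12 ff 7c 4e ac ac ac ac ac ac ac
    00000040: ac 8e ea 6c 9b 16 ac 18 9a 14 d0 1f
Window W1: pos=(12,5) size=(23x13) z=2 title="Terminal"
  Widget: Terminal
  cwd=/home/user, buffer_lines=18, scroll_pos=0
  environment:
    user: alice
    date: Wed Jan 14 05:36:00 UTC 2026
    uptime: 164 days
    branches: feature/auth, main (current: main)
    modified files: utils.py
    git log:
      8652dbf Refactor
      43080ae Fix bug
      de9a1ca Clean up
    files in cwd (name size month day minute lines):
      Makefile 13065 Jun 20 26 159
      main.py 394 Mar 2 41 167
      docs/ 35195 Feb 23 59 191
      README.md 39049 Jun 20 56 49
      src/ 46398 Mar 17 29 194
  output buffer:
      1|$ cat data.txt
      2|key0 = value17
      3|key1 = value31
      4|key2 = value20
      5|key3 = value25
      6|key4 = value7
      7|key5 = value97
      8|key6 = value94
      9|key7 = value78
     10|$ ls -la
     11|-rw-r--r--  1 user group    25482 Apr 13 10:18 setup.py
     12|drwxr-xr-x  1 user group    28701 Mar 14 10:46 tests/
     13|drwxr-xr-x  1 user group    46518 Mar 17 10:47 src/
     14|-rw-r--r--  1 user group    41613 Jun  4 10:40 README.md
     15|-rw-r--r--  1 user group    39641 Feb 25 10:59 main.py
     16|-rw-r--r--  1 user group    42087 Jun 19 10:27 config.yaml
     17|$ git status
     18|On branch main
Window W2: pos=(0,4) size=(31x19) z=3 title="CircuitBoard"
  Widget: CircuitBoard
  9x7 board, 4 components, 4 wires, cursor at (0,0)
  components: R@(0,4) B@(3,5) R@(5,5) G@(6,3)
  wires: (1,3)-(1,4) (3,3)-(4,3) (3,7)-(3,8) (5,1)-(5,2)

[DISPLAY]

oard                ┃━━━┓───────────
────────────────────┨   ┃  59 b6 2e 
3 4 5 6 7 8         ┃───┨  fc 21 a1 
           R        ┃   ┃  89 df 65 
                    ┃   ┃  32 32 4f 
       · ─ ·        ┃   ┃  ac 8e ea 
                    ┃   ┃           
                    ┃   ┃           
                    ┃   ┃           
       ·       B    ┃   ┃           
       │            ┃   ┃━━━━━━━━━━━
       ·            ┃   ┃           
                    ┃━━━┛           
 ─ ·           R    ┃               
                    ┃               
       G            ┃               


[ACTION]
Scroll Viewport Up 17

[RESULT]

                                    
                                    
                                    
                ┏━━━━━━━━━━━━━━━━━━━
━━━━━━━━━━━━━━━━━━━━┓Editor         
oard                ┃━━━┓───────────
────────────────────┨   ┃  59 b6 2e 
3 4 5 6 7 8         ┃───┨  fc 21 a1 
           R        ┃   ┃  89 df 65 
                    ┃   ┃  32 32 4f 
       · ─ ·        ┃   ┃  ac 8e ea 
                    ┃   ┃           
                    ┃   ┃           
                    ┃   ┃           
       ·       B    ┃   ┃           
       │            ┃   ┃━━━━━━━━━━━


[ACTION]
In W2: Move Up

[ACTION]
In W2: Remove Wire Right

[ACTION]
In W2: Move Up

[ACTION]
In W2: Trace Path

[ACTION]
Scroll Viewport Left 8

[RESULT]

                                    
                                    
                                    
                        ┏━━━━━━━━━━━
━━━━━━━━━━━━━━━━━━━━━━━━━━━━┓Editor 
CircuitBoard                ┃━━━┓───
────────────────────────────┨   ┃  5
  0 1 2 3 4 5 6 7 8         ┃───┨  f
  [.]              R        ┃   ┃  8
                            ┃   ┃  3
               · ─ ·        ┃   ┃  a
                            ┃   ┃   
                            ┃   ┃   
                            ┃   ┃   
               ·       B    ┃   ┃   
               │            ┃   ┃━━━


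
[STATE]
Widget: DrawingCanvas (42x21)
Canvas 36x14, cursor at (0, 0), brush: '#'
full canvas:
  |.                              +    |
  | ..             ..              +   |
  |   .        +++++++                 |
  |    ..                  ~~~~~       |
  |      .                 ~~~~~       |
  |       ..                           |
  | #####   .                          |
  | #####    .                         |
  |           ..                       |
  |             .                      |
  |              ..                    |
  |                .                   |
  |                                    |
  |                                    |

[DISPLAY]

.                              +          
 ..             ..              +         
   .        +++++++                       
    ..                  ~~~~~             
      .                 ~~~~~             
       ..                                 
 #####   .                                
 #####    .                               
           ..                             
             .                            
              ..                          
                .                         
                                          
                                          
                                          
                                          
                                          
                                          
                                          
                                          
                                          


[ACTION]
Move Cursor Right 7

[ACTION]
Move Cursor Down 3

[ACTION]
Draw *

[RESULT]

.                              +          
 ..             ..              +         
   .        +++++++                       
    .. *                ~~~~~             
      .                 ~~~~~             
       ..                                 
 #####   .                                
 #####    .                               
           ..                             
             .                            
              ..                          
                .                         
                                          
                                          
                                          
                                          
                                          
                                          
                                          
                                          
                                          
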